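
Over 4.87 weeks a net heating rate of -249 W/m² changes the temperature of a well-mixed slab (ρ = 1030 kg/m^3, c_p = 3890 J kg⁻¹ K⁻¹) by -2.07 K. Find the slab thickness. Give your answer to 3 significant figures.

88.4 m

Heat input Q = F Δt = -249 × 2.95×10^6 s = -7.33×10^8 J/m².
Required areal heat capacity C = Q / ΔT = 3.54×10^8 J/(m²·K).
Depth D = C / (ρ c_p) = 3.54×10^8 / (1030 × 3890) = 88.4 m.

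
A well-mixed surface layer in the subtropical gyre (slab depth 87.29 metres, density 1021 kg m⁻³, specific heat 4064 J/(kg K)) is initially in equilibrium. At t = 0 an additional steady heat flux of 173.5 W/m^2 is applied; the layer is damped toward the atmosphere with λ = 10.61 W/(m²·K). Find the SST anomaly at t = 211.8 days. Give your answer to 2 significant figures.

6.8 K

Areal heat capacity C = ρ c_p D = 1021 × 4064 × 87.29 = 3.62×10^8 J m⁻² K⁻¹.
τ = C / λ = 3.62×10^8 / 10.61 = 3.41×10^7 s.
Equilibrium anomaly ΔT_eq = F / λ = 173.5 / 10.61 = 16.4 K.
t = 211.8 days = 1.83×10^7 s, so t/τ = 0.536.
ΔT(t) = ΔT_eq (1 − e^(−t/τ)) = 16.4 × (1 − e^−0.536) = 6.79 K.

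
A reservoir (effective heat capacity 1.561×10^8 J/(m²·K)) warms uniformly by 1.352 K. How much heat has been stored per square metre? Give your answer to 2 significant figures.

2.1×10^8

Areal heat capacity C = 1.561×10^8 J/(m²·K) (given).
ΔQ = C ΔT = 1.56×10^8 × 1.352 = 2.11×10^8 J/m².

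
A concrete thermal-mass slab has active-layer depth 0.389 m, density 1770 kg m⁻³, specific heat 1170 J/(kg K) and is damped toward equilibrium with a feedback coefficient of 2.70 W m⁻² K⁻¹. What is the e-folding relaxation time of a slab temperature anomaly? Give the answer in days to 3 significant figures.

Areal heat capacity C = ρ c_p D = 1770 × 1170 × 0.389 = 8.06×10^5 J/(m²·K).
Relaxation time τ = C / λ = 8.06×10^5 / 2.70 = 2.98×10^5 s.
In days: 2.98×10^5 s / (86400 s/day) = 3.45 days.

3.45 days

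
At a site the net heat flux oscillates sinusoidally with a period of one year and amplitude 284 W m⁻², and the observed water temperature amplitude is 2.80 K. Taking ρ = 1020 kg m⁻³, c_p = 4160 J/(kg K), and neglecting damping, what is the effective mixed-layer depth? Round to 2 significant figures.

ω = 2π / 3.15×10^7 s = 1.99×10^-7 s⁻¹.
Required C = F₀ / (A ω) = 284 / (2.80 × 1.99×10^-7) = 5.09×10^8 J/(m²·K).
D = C / (ρ c_p) = 5.09×10^8 / (1020 × 4160) = 120 m.

120 m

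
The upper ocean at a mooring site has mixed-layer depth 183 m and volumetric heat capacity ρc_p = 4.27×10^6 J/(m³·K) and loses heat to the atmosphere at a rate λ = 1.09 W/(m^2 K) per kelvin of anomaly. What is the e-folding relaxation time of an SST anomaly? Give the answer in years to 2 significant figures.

23 years

Areal heat capacity C = ρc_p × D = 4.27×10^6 × 183 = 7.81×10^8 J m⁻² K⁻¹.
Relaxation time τ = C / λ = 7.81×10^8 / 1.09 = 7.17×10^8 s.
In years: 7.17×10^8 s / (3.156×10^7 s/year) = 22.7 years.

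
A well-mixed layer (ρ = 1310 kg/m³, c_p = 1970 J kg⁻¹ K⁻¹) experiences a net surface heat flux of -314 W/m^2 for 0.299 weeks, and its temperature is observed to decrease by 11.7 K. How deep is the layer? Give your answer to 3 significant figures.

Heat input Q = F Δt = -314 × 1.81×10^5 s = -5.68×10^7 J/m².
Required areal heat capacity C = Q / ΔT = 4.85×10^6 J/(m²·K).
Depth D = C / (ρ c_p) = 4.85×10^6 / (1310 × 1970) = 1.88 m.

1.88 m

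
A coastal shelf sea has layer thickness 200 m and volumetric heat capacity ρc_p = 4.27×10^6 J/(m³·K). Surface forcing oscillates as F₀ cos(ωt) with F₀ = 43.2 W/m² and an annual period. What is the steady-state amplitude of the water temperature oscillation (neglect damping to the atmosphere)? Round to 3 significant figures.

Areal heat capacity C = ρc_p × D = 4.27×10^6 × 200 = 8.54×10^8 J/(m²·K).
Angular frequency ω = 2π / T = 2π / 3.15×10^7 s = 1.99×10^-7 s⁻¹.
Cω = 8.54×10^8 × 1.99×10^-7 = 170 W/(m²·K).
Amplitude A = F₀ / (Cω) = 43.2 / 170 = 0.254 K.

0.254 K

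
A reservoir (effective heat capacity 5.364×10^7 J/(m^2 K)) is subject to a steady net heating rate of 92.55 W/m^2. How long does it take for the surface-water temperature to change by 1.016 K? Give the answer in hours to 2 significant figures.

160 hours

Areal heat capacity C = 5.364×10^7 J/(m^2 K) (given).
Time required: Δt = C ΔT / F = 5.36×10^7 × 1.016 / 92.55 = 5.89×10^5 s.
In hours: 5.89×10^5 s / (3600 s/hour) = 164 hours.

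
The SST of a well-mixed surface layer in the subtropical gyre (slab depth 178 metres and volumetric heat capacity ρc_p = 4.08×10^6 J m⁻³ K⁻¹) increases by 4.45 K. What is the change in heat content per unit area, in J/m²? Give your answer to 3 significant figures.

Areal heat capacity C = ρc_p × D = 4.08×10^6 × 178 = 7.26×10^8 J/(m^2 K).
ΔQ = C ΔT = 7.26×10^8 × 4.45 = 3.23×10^9 J/m².

3.23×10^9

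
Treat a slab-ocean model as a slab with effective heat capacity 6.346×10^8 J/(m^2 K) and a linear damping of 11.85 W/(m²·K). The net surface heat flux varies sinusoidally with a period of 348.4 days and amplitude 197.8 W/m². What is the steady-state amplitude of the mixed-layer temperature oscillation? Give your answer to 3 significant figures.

1.49 K

Areal heat capacity C = 6.346×10^8 J/(m^2 K) (given).
Angular frequency ω = 2π / T = 2π / 3.01×10^7 s = 2.09×10^-7 s⁻¹.
√((Cω)² + λ²) = √((132)² + 11.85²) = 133 W/(m²·K).
Amplitude A = F₀ / √((Cω)²+λ²) = 197.8 / 133 = 1.49 K.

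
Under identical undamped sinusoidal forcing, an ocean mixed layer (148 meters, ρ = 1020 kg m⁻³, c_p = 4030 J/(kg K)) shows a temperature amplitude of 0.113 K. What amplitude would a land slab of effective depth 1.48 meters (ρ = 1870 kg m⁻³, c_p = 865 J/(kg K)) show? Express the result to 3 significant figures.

C_ocean = 6.08×10^8 J/(m²·K); C_land = 2.39×10^6 J/(m²·K).
A ∝ 1/C ⇒ A_land = A_ocean × C_ocean/C_land = 0.113 × 254 = 28.7 K.

28.7 K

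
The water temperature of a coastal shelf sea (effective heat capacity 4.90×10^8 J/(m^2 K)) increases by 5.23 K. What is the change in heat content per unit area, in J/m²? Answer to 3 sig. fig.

2.56×10^9

Areal heat capacity C = 4.90×10^8 J/(m^2 K) (given).
ΔQ = C ΔT = 4.90×10^8 × 5.23 = 2.56×10^9 J/m².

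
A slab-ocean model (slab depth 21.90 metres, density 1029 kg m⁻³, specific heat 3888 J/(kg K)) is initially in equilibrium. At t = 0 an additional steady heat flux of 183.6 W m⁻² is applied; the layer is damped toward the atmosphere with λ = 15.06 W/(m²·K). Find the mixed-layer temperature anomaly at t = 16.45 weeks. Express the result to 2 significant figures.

10 K

Areal heat capacity C = ρ c_p D = 1029 × 3888 × 21.90 = 8.76×10^7 J/(m²·K).
τ = C / λ = 8.76×10^7 / 15.06 = 5.82×10^6 s.
Equilibrium anomaly ΔT_eq = F / λ = 183.6 / 15.06 = 12.2 K.
t = 16.45 weeks = 9.95×10^6 s, so t/τ = 1.71.
ΔT(t) = ΔT_eq (1 − e^(−t/τ)) = 12.2 × (1 − e^−1.71) = 9.99 K.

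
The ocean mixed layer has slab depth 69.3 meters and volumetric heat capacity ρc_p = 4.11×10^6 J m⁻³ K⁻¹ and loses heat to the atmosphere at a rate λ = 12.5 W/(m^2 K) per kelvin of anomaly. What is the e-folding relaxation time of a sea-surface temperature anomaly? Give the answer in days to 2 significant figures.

Areal heat capacity C = ρc_p × D = 4.11×10^6 × 69.3 = 2.85×10^8 J/(m²·K).
Relaxation time τ = C / λ = 2.85×10^8 / 12.5 = 2.28×10^7 s.
In days: 2.28×10^7 s / (86400 s/day) = 264 days.

260 days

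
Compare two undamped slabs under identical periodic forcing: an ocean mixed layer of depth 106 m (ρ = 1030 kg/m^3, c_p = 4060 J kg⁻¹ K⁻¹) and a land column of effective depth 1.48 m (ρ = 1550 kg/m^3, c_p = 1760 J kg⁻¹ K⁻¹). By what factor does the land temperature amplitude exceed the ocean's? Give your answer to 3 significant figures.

110

C_ocean = 1030 × 4060 × 106 = 4.43×10^8 J/(m²·K).
C_land = 1550 × 1760 × 1.48 = 4.04×10^6 J/(m²·K).
Undamped amplitude ∝ 1/C, so A_land/A_ocean = C_ocean/C_land = 110.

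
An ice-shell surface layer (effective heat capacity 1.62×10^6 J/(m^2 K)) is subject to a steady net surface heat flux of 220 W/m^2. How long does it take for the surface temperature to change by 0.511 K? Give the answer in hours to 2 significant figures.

1.0 hours

Areal heat capacity C = 1.62×10^6 J/(m^2 K) (given).
Time required: Δt = C ΔT / F = 1.62×10^6 × 0.511 / 220 = 3760 s.
In hours: 3760 s / (3600 s/hour) = 1.05 hours.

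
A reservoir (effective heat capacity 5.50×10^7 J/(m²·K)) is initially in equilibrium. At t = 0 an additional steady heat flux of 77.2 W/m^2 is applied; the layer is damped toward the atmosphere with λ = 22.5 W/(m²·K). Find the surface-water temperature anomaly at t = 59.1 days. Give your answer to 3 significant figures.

3.01 K

Areal heat capacity C = 5.50×10^7 J/(m²·K) (given).
τ = C / λ = 5.50×10^7 / 22.5 = 2.44×10^6 s.
Equilibrium anomaly ΔT_eq = F / λ = 77.2 / 22.5 = 3.43 K.
t = 59.1 days = 5.11×10^6 s, so t/τ = 2.09.
ΔT(t) = ΔT_eq (1 − e^(−t/τ)) = 3.43 × (1 − e^−2.09) = 3.01 K.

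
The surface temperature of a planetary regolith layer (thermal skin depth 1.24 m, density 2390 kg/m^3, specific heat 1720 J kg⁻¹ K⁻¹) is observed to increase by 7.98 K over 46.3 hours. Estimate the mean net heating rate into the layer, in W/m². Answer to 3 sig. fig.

244

Areal heat capacity C = ρ c_p D = 2390 × 1720 × 1.24 = 5.10×10^6 J/(m^2 K).
Required heat per unit area: Q = C ΔT = 5.10×10^6 × 7.98 = 4.07×10^7 J/m².
Flux F = Q / Δt = 4.07×10^7 / 1.67×10^5 s = 244 W/m².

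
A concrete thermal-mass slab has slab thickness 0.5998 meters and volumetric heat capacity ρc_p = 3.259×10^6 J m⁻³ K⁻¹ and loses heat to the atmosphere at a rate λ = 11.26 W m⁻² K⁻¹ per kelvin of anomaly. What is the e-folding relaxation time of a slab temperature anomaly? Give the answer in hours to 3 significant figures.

48.2 hours

Areal heat capacity C = ρc_p × D = 3.259×10^6 × 0.5998 = 1.95×10^6 J/(m^2 K).
Relaxation time τ = C / λ = 1.95×10^6 / 11.26 = 1.74×10^5 s.
In hours: 1.74×10^5 s / (3600 s/hour) = 48.2 hours.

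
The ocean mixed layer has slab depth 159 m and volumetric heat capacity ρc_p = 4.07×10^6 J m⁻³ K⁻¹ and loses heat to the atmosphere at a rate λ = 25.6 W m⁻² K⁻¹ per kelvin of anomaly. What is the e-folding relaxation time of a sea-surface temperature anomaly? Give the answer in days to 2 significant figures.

290 days

Areal heat capacity C = ρc_p × D = 4.07×10^6 × 159 = 6.47×10^8 J/(m^2 K).
Relaxation time τ = C / λ = 6.47×10^8 / 25.6 = 2.53×10^7 s.
In days: 2.53×10^7 s / (86400 s/day) = 293 days.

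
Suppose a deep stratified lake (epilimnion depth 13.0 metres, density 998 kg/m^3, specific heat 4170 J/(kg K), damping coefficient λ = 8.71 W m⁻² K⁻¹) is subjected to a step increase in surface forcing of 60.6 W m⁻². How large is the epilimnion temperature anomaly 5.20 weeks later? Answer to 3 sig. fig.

Areal heat capacity C = ρ c_p D = 998 × 4170 × 13.0 = 5.41×10^7 J/(m²·K).
τ = C / λ = 5.41×10^7 / 8.71 = 6.21×10^6 s.
Equilibrium anomaly ΔT_eq = F / λ = 60.6 / 8.71 = 6.96 K.
t = 5.20 weeks = 3.14×10^6 s, so t/τ = 0.506.
ΔT(t) = ΔT_eq (1 − e^(−t/τ)) = 6.96 × (1 − e^−0.506) = 2.76 K.

2.76 K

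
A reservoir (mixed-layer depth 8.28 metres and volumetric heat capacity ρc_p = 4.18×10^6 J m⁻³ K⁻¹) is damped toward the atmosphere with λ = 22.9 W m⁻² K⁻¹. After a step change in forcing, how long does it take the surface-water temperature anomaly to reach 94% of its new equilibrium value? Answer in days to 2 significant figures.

Areal heat capacity C = ρc_p × D = 4.18×10^6 × 8.28 = 3.46×10^7 J m⁻² K⁻¹.
τ = C / λ = 3.46×10^7 / 22.9 = 1.51×10^6 s.
Fraction reached: 1 − e^(−t/τ) = 0.94 ⇒ t = −τ ln(1 − 0.94) = τ × 2.81.
t = 4.25×10^6 s = 49.2 days.

49 days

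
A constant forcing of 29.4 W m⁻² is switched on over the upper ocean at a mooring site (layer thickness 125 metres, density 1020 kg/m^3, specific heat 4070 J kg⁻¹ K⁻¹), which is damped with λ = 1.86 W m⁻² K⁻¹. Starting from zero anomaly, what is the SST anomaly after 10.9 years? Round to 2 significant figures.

11 K

Areal heat capacity C = ρ c_p D = 1020 × 4070 × 125 = 5.19×10^8 J m⁻² K⁻¹.
τ = C / λ = 5.19×10^8 / 1.86 = 2.79×10^8 s.
Equilibrium anomaly ΔT_eq = F / λ = 29.4 / 1.86 = 15.8 K.
t = 10.9 years = 3.44×10^8 s, so t/τ = 1.23.
ΔT(t) = ΔT_eq (1 − e^(−t/τ)) = 15.8 × (1 − e^−1.23) = 11.2 K.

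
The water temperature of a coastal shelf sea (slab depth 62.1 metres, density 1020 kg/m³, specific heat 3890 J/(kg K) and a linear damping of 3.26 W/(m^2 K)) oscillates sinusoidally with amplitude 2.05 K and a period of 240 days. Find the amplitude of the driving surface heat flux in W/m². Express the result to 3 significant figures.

153

Areal heat capacity C = ρ c_p D = 1020 × 3890 × 62.1 = 2.46×10^8 J/(m²·K).
ω = 2π / 2.07×10^7 s = 3.03×10^-7 s⁻¹.
√((Cω)² + λ²) = √((74.7)² + 3.26²) = 74.7 W/(m²·K).
F₀ = A × √((Cω)²+λ²) = 2.05 × 74.7 = 153 W/m².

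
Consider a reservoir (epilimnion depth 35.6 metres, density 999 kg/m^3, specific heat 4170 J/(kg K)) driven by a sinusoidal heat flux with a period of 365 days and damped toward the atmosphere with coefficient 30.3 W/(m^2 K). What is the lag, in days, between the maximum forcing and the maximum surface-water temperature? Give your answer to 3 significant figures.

44.9 days

Areal heat capacity C = ρ c_p D = 999 × 4170 × 35.6 = 1.48×10^8 J/(m²·K).
ω = 2π / 3.15×10^7 s = 1.99×10^-7 s⁻¹.
Phase lag φ = arctan(Cω/λ) = arctan(29.5/30.3) = 0.773 rad.
Time lag = φ / ω = 0.773 / 1.99×10^-7 = 3.88×10^6 s = 44.9 days.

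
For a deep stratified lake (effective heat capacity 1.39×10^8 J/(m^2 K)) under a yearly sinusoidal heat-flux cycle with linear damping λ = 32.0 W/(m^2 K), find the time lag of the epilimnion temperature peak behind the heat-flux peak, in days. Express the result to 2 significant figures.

Areal heat capacity C = 1.39×10^8 J/(m^2 K) (given).
ω = 2π / 3.15×10^7 s = 1.99×10^-7 s⁻¹.
Phase lag φ = arctan(Cω/λ) = arctan(27.7/32.0) = 0.713 rad.
Time lag = φ / ω = 0.713 / 1.99×10^-7 = 3.58×10^6 s = 41.4 days.

41 days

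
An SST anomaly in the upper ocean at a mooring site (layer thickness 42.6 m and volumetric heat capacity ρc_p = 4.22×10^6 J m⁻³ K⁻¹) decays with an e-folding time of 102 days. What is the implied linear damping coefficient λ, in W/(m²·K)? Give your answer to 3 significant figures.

20.4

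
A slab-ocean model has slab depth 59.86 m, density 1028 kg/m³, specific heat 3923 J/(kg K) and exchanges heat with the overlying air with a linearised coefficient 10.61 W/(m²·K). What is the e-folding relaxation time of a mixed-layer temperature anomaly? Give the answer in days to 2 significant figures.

Areal heat capacity C = ρ c_p D = 1028 × 3923 × 59.86 = 2.41×10^8 J/(m²·K).
Relaxation time τ = C / λ = 2.41×10^8 / 10.61 = 2.28×10^7 s.
In days: 2.28×10^7 s / (86400 s/day) = 263 days.

260 days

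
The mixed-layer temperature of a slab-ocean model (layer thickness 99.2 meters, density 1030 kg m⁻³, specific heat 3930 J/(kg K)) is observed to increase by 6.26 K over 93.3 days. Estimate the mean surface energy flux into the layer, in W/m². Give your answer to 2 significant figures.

310

Areal heat capacity C = ρ c_p D = 1030 × 3930 × 99.2 = 4.02×10^8 J m⁻² K⁻¹.
Required heat per unit area: Q = C ΔT = 4.02×10^8 × 6.26 = 2.51×10^9 J/m².
Flux F = Q / Δt = 2.51×10^9 / 8.06×10^6 s = 312 W/m².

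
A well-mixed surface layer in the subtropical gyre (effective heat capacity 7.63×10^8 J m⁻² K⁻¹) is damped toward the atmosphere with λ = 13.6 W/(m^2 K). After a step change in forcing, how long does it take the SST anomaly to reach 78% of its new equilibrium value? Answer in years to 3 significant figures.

2.69 years

Areal heat capacity C = 7.63×10^8 J m⁻² K⁻¹ (given).
τ = C / λ = 7.63×10^8 / 13.6 = 5.61×10^7 s.
Fraction reached: 1 − e^(−t/τ) = 0.78 ⇒ t = −τ ln(1 − 0.78) = τ × 1.51.
t = 8.49×10^7 s = 2.69 years.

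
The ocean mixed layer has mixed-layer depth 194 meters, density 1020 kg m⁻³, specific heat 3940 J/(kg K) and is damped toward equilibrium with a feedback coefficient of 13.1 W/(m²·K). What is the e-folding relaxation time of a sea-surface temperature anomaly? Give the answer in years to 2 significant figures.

1.9 years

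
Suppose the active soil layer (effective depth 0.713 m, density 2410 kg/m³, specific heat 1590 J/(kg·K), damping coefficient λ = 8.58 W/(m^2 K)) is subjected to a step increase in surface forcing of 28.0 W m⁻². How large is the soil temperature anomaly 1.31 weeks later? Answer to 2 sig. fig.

3.0 K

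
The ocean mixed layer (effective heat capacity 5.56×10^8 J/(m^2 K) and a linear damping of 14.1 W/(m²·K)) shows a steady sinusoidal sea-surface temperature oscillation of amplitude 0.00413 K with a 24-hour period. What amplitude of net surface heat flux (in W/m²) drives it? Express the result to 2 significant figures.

170

Areal heat capacity C = 5.56×10^8 J/(m^2 K) (given).
ω = 2π / 86400 s = 7.27×10^-5 s⁻¹.
√((Cω)² + λ²) = √((40400)² + 14.1²) = 40400 W/(m²·K).
F₀ = A × √((Cω)²+λ²) = 0.00413 × 40400 = 167 W/m².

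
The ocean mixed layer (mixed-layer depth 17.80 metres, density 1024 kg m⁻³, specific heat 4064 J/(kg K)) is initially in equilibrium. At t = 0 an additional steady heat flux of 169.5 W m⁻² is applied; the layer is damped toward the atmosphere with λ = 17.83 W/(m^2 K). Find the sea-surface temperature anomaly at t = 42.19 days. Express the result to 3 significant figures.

Areal heat capacity C = ρ c_p D = 1024 × 4064 × 17.80 = 7.41×10^7 J/(m²·K).
τ = C / λ = 7.41×10^7 / 17.83 = 4.15×10^6 s.
Equilibrium anomaly ΔT_eq = F / λ = 169.5 / 17.83 = 9.51 K.
t = 42.19 days = 3.65×10^6 s, so t/τ = 0.877.
ΔT(t) = ΔT_eq (1 − e^(−t/τ)) = 9.51 × (1 − e^−0.877) = 5.55 K.

5.55 K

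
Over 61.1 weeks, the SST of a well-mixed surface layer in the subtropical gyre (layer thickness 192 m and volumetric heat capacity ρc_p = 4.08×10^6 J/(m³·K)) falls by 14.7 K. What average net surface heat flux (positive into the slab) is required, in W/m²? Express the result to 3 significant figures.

Areal heat capacity C = ρc_p × D = 4.08×10^6 × 192 = 7.83×10^8 J m⁻² K⁻¹.
Required heat per unit area: Q = C ΔT = 7.83×10^8 × -14.7 = -1.15×10^10 J/m².
Flux F = Q / Δt = -1.15×10^10 / 3.70×10^7 s = -312 W/m².

-312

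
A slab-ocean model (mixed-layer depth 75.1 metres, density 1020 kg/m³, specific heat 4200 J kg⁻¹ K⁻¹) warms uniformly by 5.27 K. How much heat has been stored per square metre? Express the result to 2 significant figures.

Areal heat capacity C = ρ c_p D = 1020 × 4200 × 75.1 = 3.22×10^8 J m⁻² K⁻¹.
ΔQ = C ΔT = 3.22×10^8 × 5.27 = 1.70×10^9 J/m².

1.7×10^9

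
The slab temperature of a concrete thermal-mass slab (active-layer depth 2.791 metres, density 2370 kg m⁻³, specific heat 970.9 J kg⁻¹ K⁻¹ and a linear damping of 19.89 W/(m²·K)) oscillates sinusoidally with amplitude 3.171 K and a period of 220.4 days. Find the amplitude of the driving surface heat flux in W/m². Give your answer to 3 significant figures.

Areal heat capacity C = ρ c_p D = 2370 × 970.9 × 2.791 = 6.42×10^6 J/(m^2 K).
ω = 2π / 1.90×10^7 s = 3.30×10^-7 s⁻¹.
√((Cω)² + λ²) = √((2.12)² + 19.89²) = 20.0 W/(m²·K).
F₀ = A × √((Cω)²+λ²) = 3.171 × 20.0 = 63.4 W/m².

63.4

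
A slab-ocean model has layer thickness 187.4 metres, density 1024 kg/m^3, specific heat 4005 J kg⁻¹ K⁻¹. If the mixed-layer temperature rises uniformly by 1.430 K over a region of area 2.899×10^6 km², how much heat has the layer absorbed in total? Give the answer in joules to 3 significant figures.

3.19×10^21 J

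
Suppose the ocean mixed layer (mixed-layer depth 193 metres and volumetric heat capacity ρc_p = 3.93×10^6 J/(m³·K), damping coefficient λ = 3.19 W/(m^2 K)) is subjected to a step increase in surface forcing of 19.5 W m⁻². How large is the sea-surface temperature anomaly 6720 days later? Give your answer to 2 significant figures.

5.6 K

Areal heat capacity C = ρc_p × D = 3.93×10^6 × 193 = 7.58×10^8 J/(m^2 K).
τ = C / λ = 7.58×10^8 / 3.19 = 2.38×10^8 s.
Equilibrium anomaly ΔT_eq = F / λ = 19.5 / 3.19 = 6.11 K.
t = 6720 days = 5.81×10^8 s, so t/τ = 2.44.
ΔT(t) = ΔT_eq (1 − e^(−t/τ)) = 6.11 × (1 − e^−2.44) = 5.58 K.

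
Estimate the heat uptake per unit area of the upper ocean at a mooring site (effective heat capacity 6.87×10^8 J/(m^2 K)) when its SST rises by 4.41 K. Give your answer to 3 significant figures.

3.03×10^9

Areal heat capacity C = 6.87×10^8 J/(m^2 K) (given).
ΔQ = C ΔT = 6.87×10^8 × 4.41 = 3.03×10^9 J/m².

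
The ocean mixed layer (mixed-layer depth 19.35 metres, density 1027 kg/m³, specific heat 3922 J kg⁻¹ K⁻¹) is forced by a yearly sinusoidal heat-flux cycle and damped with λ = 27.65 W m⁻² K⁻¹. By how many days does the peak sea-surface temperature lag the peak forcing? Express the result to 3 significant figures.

Areal heat capacity C = ρ c_p D = 1027 × 3922 × 19.35 = 7.79×10^7 J/(m^2 K).
ω = 2π / 3.15×10^7 s = 1.99×10^-7 s⁻¹.
Phase lag φ = arctan(Cω/λ) = arctan(15.5/27.65) = 0.512 rad.
Time lag = φ / ω = 0.512 / 1.99×10^-7 = 2.57×10^6 s = 29.7 days.

29.7 days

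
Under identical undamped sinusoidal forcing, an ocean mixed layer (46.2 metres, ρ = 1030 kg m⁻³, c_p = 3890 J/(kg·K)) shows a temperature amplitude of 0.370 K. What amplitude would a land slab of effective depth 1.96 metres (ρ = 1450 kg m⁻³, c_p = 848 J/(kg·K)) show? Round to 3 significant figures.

28.4 K

C_ocean = 1.85×10^8 J/(m²·K); C_land = 2.41×10^6 J/(m²·K).
A ∝ 1/C ⇒ A_land = A_ocean × C_ocean/C_land = 0.370 × 76.8 = 28.4 K.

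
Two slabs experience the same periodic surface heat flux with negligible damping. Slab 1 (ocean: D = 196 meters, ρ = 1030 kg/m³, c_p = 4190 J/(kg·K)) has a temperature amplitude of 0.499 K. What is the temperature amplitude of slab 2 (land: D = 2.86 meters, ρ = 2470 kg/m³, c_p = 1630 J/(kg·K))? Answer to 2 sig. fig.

C_ocean = 8.46×10^8 J/(m²·K); C_land = 1.15×10^7 J/(m²·K).
A ∝ 1/C ⇒ A_land = A_ocean × C_ocean/C_land = 0.499 × 73.5 = 36.7 K.

37 K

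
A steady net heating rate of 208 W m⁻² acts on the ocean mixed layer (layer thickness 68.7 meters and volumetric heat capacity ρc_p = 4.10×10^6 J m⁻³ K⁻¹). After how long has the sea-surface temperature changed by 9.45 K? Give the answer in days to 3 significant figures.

148 days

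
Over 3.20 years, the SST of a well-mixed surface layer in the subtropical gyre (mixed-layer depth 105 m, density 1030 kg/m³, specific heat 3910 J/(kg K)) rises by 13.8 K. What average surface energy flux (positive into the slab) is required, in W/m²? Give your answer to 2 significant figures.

Areal heat capacity C = ρ c_p D = 1030 × 3910 × 105 = 4.23×10^8 J m⁻² K⁻¹.
Required heat per unit area: Q = C ΔT = 4.23×10^8 × 13.8 = 5.84×10^9 J/m².
Flux F = Q / Δt = 5.84×10^9 / 1.01×10^8 s = 57.8 W/m².

58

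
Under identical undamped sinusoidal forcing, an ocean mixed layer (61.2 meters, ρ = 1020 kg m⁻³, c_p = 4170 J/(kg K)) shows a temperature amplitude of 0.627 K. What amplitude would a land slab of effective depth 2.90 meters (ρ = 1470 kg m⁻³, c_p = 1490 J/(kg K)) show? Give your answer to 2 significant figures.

26 K

C_ocean = 2.60×10^8 J/(m²·K); C_land = 6.35×10^6 J/(m²·K).
A ∝ 1/C ⇒ A_land = A_ocean × C_ocean/C_land = 0.627 × 41.0 = 25.7 K.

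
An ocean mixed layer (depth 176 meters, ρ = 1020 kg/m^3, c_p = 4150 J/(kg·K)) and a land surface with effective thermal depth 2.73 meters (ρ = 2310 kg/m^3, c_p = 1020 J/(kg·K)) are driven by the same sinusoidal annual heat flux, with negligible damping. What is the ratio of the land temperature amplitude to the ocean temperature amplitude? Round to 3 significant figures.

C_ocean = 1020 × 4150 × 176 = 7.45×10^8 J/(m²·K).
C_land = 2310 × 1020 × 2.73 = 6.43×10^6 J/(m²·K).
Undamped amplitude ∝ 1/C, so A_land/A_ocean = C_ocean/C_land = 116.

116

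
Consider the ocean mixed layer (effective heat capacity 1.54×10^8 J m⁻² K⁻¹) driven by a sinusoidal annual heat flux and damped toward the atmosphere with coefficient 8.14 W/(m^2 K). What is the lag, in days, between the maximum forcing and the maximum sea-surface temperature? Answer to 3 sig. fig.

Areal heat capacity C = 1.54×10^8 J m⁻² K⁻¹ (given).
ω = 2π / 3.15×10^7 s = 1.99×10^-7 s⁻¹.
Phase lag φ = arctan(Cω/λ) = arctan(30.7/8.14) = 1.31 rad.
Time lag = φ / ω = 1.31 / 1.99×10^-7 = 6.58×10^6 s = 76.2 days.

76.2 days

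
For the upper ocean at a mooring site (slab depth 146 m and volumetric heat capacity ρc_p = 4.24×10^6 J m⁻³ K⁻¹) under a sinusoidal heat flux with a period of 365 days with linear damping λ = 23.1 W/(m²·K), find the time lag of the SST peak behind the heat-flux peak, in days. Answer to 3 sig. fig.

80.5 days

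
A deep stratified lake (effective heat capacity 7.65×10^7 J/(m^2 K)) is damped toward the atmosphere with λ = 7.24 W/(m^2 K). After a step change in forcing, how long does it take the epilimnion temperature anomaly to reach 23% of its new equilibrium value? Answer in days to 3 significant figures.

32.0 days

Areal heat capacity C = 7.65×10^7 J/(m^2 K) (given).
τ = C / λ = 7.65×10^7 / 7.24 = 1.06×10^7 s.
Fraction reached: 1 − e^(−t/τ) = 0.23 ⇒ t = −τ ln(1 − 0.23) = τ × 0.261.
t = 2.76×10^6 s = 32.0 days.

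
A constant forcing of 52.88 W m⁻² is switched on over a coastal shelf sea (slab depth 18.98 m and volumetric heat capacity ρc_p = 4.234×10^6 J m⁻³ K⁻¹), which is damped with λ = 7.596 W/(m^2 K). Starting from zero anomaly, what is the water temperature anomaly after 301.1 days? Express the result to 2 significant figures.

6.4 K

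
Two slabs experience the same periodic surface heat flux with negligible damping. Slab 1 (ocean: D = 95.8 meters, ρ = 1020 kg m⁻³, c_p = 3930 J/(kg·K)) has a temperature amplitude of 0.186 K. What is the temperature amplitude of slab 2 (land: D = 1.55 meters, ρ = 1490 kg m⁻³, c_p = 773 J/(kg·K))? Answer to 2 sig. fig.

C_ocean = 3.84×10^8 J/(m²·K); C_land = 1.79×10^6 J/(m²·K).
A ∝ 1/C ⇒ A_land = A_ocean × C_ocean/C_land = 0.186 × 215 = 40.0 K.

40 K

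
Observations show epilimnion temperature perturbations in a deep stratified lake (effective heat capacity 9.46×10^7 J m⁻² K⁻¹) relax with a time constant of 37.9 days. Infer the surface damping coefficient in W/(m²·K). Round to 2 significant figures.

Areal heat capacity C = 9.46×10^7 J m⁻² K⁻¹ (given).
τ = 37.9 days = 3.27×10^6 s.
λ = C / τ = 9.46×10^7 / 3.27×10^6 = 28.9 W/(m²·K).

29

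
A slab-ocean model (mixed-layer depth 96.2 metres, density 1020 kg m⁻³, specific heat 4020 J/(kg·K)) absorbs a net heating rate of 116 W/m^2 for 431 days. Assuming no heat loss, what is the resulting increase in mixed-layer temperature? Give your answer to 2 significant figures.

Areal heat capacity C = ρ c_p D = 1020 × 4020 × 96.2 = 3.94×10^8 J/(m^2 K).
Net heat input Q = F Δt = 116 × (431 days × 86400 s/day) = 4.32×10^9 J/m².
ΔT = Q / C = 4.32×10^9 / 3.94×10^8 = 11.0 K.

11 K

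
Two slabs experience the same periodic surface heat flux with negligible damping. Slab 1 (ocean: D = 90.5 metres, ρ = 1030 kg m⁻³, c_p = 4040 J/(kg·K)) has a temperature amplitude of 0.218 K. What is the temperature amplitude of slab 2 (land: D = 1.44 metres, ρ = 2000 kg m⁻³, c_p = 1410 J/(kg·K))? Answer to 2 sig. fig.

20 K

C_ocean = 3.77×10^8 J/(m²·K); C_land = 4.06×10^6 J/(m²·K).
A ∝ 1/C ⇒ A_land = A_ocean × C_ocean/C_land = 0.218 × 92.7 = 20.2 K.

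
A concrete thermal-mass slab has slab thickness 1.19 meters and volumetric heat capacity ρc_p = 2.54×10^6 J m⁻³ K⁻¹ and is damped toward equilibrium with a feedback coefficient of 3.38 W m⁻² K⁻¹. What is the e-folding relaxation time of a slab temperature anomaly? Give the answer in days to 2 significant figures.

Areal heat capacity C = ρc_p × D = 2.54×10^6 × 1.19 = 3.02×10^6 J/(m^2 K).
Relaxation time τ = C / λ = 3.02×10^6 / 3.38 = 8.94×10^5 s.
In days: 8.94×10^5 s / (86400 s/day) = 10.4 days.

10 days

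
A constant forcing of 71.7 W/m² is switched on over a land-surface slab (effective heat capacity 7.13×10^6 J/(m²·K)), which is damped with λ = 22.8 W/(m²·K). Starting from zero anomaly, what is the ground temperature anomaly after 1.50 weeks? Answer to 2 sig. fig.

3.0 K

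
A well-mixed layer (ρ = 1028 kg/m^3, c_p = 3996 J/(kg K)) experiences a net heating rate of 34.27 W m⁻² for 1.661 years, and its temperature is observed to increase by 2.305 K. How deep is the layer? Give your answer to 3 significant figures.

190 m

Heat input Q = F Δt = 34.27 × 5.24×10^7 s = 1.80×10^9 J/m².
Required areal heat capacity C = Q / ΔT = 7.79×10^8 J/(m²·K).
Depth D = C / (ρ c_p) = 7.79×10^8 / (1028 × 3996) = 190 m.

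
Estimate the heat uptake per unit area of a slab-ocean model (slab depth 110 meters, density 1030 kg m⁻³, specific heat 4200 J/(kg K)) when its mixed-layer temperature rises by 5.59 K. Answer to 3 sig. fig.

Areal heat capacity C = ρ c_p D = 1030 × 4200 × 110 = 4.76×10^8 J m⁻² K⁻¹.
ΔQ = C ΔT = 4.76×10^8 × 5.59 = 2.66×10^9 J/m².

2.66×10^9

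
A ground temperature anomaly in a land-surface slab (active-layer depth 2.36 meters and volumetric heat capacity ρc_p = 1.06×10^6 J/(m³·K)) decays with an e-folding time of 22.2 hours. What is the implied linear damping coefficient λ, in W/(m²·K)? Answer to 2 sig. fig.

Areal heat capacity C = ρc_p × D = 1.06×10^6 × 2.36 = 2.50×10^6 J/(m²·K).
τ = 22.2 hours = 79900 s.
λ = C / τ = 2.50×10^6 / 79900 = 31.3 W/(m²·K).

31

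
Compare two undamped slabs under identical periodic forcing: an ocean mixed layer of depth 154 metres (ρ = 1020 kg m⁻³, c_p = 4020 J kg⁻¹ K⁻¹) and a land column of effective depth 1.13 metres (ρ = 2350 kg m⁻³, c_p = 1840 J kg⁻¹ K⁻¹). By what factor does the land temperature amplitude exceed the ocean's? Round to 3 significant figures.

C_ocean = 1020 × 4020 × 154 = 6.31×10^8 J/(m²·K).
C_land = 2350 × 1840 × 1.13 = 4.89×10^6 J/(m²·K).
Undamped amplitude ∝ 1/C, so A_land/A_ocean = C_ocean/C_land = 129.

129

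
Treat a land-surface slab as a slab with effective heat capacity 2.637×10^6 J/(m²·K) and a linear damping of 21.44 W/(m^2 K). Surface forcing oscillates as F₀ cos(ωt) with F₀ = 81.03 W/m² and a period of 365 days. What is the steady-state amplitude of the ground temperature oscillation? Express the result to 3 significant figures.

3.78 K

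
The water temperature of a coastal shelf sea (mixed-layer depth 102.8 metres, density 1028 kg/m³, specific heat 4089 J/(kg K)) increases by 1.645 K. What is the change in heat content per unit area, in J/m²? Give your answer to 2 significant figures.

Areal heat capacity C = ρ c_p D = 1028 × 4089 × 102.8 = 4.32×10^8 J/(m^2 K).
ΔQ = C ΔT = 4.32×10^8 × 1.645 = 7.11×10^8 J/m².

7.1×10^8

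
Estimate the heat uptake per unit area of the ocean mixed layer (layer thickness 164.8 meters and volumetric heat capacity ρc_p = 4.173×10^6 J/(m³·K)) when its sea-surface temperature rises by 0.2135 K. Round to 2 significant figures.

Areal heat capacity C = ρc_p × D = 4.173×10^6 × 164.8 = 6.88×10^8 J m⁻² K⁻¹.
ΔQ = C ΔT = 6.88×10^8 × 0.2135 = 1.47×10^8 J/m².

1.5×10^8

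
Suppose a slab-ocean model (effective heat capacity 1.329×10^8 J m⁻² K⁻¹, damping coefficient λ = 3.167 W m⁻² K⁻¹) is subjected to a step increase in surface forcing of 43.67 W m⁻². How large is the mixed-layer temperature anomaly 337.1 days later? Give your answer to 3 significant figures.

6.90 K

Areal heat capacity C = 1.329×10^8 J m⁻² K⁻¹ (given).
τ = C / λ = 1.33×10^8 / 3.167 = 4.20×10^7 s.
Equilibrium anomaly ΔT_eq = F / λ = 43.67 / 3.167 = 13.8 K.
t = 337.1 days = 2.91×10^7 s, so t/τ = 0.694.
ΔT(t) = ΔT_eq (1 − e^(−t/τ)) = 13.8 × (1 − e^−0.694) = 6.90 K.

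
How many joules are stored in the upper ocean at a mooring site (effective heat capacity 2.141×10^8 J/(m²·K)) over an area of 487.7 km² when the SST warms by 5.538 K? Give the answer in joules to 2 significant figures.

5.8×10^17 J

Areal heat capacity C = 2.141×10^8 J/(m²·K) (given).
Heat per unit area: q = C ΔT = 2.14×10^8 × 5.538 = 1.19×10^9 J/m².
Total heat: Q = q × A = 1.19×10^9 × (487.7 × 10⁶ m²) = 5.78×10^17 J.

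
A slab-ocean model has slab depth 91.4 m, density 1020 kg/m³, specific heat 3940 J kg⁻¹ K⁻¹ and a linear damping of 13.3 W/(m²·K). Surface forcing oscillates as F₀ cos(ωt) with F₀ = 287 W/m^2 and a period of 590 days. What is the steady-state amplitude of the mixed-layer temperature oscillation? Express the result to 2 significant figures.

Areal heat capacity C = ρ c_p D = 1020 × 3940 × 91.4 = 3.67×10^8 J/(m^2 K).
Angular frequency ω = 2π / T = 2π / 5.10×10^7 s = 1.23×10^-7 s⁻¹.
√((Cω)² + λ²) = √((45.3)² + 13.3²) = 47.2 W/(m²·K).
Amplitude A = F₀ / √((Cω)²+λ²) = 287 / 47.2 = 6.08 K.

6.1 K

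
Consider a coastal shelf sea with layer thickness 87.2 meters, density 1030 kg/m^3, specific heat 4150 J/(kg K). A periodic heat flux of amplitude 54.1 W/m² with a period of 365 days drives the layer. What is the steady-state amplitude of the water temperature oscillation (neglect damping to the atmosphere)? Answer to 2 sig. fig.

0.73 K

Areal heat capacity C = ρ c_p D = 1030 × 4150 × 87.2 = 3.73×10^8 J/(m²·K).
Angular frequency ω = 2π / T = 2π / 3.15×10^7 s = 1.99×10^-7 s⁻¹.
Cω = 3.73×10^8 × 1.99×10^-7 = 74.3 W/(m²·K).
Amplitude A = F₀ / (Cω) = 54.1 / 74.3 = 0.728 K.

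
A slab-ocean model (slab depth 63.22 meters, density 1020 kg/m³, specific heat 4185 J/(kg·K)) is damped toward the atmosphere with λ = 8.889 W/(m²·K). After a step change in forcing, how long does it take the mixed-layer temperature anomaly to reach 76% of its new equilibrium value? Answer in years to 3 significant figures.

1.37 years

Areal heat capacity C = ρ c_p D = 1020 × 4185 × 63.22 = 2.70×10^8 J/(m^2 K).
τ = C / λ = 2.70×10^8 / 8.889 = 3.04×10^7 s.
Fraction reached: 1 − e^(−t/τ) = 0.76 ⇒ t = −τ ln(1 − 0.76) = τ × 1.43.
t = 4.33×10^7 s = 1.37 years.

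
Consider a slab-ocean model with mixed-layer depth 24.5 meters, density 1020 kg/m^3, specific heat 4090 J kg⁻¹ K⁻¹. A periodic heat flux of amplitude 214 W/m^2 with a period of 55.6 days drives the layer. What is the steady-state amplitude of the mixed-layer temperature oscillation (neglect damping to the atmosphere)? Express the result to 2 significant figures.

1.6 K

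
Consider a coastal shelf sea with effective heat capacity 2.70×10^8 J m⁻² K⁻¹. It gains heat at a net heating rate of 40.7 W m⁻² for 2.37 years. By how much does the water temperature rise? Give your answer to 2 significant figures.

11 K

Areal heat capacity C = 2.70×10^8 J m⁻² K⁻¹ (given).
Net heat input Q = F Δt = 40.7 × (2.37 years × 3.156×10^7 s/year) = 3.04×10^9 J/m².
ΔT = Q / C = 3.04×10^9 / 2.70×10^8 = 11.3 K.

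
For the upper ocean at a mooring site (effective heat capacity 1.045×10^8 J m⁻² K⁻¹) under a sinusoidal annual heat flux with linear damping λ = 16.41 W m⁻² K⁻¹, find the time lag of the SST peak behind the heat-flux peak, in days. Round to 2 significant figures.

Areal heat capacity C = 1.045×10^8 J m⁻² K⁻¹ (given).
ω = 2π / 3.15×10^7 s = 1.99×10^-7 s⁻¹.
Phase lag φ = arctan(Cω/λ) = arctan(20.8/16.41) = 0.903 rad.
Time lag = φ / ω = 0.903 / 1.99×10^-7 = 4.53×10^6 s = 52.5 days.

52 days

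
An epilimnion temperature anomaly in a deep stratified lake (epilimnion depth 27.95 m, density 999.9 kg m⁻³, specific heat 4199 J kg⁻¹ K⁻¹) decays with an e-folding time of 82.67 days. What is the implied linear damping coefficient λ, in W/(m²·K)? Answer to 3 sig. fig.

Areal heat capacity C = ρ c_p D = 999.9 × 4199 × 27.95 = 1.17×10^8 J/(m^2 K).
τ = 82.67 days = 7.14×10^6 s.
λ = C / τ = 1.17×10^8 / 7.14×10^6 = 16.4 W/(m²·K).

16.4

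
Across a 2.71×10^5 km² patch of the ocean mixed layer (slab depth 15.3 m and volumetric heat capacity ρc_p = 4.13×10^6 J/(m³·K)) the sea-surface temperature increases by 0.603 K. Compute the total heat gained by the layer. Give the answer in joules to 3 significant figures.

1.03×10^19 J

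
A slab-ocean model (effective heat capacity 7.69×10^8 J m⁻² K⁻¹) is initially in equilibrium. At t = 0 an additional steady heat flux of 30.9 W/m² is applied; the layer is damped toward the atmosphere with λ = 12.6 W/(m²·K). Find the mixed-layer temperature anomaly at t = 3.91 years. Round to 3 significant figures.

Areal heat capacity C = 7.69×10^8 J m⁻² K⁻¹ (given).
τ = C / λ = 7.69×10^8 / 12.6 = 6.10×10^7 s.
Equilibrium anomaly ΔT_eq = F / λ = 30.9 / 12.6 = 2.45 K.
t = 3.91 years = 1.23×10^8 s, so t/τ = 2.02.
ΔT(t) = ΔT_eq (1 − e^(−t/τ)) = 2.45 × (1 − e^−2.02) = 2.13 K.

2.13 K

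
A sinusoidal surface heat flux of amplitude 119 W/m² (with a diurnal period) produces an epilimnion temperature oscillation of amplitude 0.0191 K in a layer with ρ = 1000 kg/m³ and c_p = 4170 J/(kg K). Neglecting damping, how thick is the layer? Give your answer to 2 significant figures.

21 m

ω = 2π / 86400 s = 7.27×10^-5 s⁻¹.
Required C = F₀ / (A ω) = 119 / (0.0191 × 7.27×10^-5) = 8.57×10^7 J/(m²·K).
D = C / (ρ c_p) = 8.57×10^7 / (1000 × 4170) = 20.5 m.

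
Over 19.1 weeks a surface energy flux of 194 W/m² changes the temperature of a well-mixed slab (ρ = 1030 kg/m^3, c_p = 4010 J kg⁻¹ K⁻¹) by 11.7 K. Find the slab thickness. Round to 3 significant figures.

46.4 m

Heat input Q = F Δt = 194 × 1.16×10^7 s = 2.24×10^9 J/m².
Required areal heat capacity C = Q / ΔT = 1.92×10^8 J/(m²·K).
Depth D = C / (ρ c_p) = 1.92×10^8 / (1030 × 4010) = 46.4 m.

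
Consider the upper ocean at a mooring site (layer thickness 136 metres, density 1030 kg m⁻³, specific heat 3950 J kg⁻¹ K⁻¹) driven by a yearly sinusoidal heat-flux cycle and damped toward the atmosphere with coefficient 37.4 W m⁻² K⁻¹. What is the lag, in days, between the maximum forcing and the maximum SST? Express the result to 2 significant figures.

72 days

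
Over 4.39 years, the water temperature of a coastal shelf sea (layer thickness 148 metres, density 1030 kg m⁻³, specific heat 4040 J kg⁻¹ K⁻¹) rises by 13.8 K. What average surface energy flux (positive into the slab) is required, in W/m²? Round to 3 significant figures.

61.3

Areal heat capacity C = ρ c_p D = 1030 × 4040 × 148 = 6.16×10^8 J/(m^2 K).
Required heat per unit area: Q = C ΔT = 6.16×10^8 × 13.8 = 8.50×10^9 J/m².
Flux F = Q / Δt = 8.50×10^9 / 1.39×10^8 s = 61.3 W/m².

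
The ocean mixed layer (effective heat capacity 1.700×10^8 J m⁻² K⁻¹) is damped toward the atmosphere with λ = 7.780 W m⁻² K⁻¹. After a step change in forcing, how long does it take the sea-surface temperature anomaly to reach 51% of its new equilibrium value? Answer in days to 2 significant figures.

Areal heat capacity C = 1.700×10^8 J m⁻² K⁻¹ (given).
τ = C / λ = 1.70×10^8 / 7.780 = 2.19×10^7 s.
Fraction reached: 1 − e^(−t/τ) = 0.51 ⇒ t = −τ ln(1 − 0.51) = τ × 0.713.
t = 1.56×10^7 s = 180 days.

180 days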